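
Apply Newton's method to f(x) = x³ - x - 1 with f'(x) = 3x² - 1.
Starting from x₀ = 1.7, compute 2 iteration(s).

f(x) = x³ - x - 1
f'(x) = 3x² - 1
x₀ = 1.7

Newton-Raphson formula: x_{n+1} = x_n - f(x_n)/f'(x_n)

Iteration 1:
  f(1.700000) = 2.213000
  f'(1.700000) = 7.670000
  x_1 = 1.700000 - 2.213000/7.670000 = 1.411473
Iteration 2:
  f(1.411473) = 0.400544
  f'(1.411473) = 4.976770
  x_2 = 1.411473 - 0.400544/4.976770 = 1.330991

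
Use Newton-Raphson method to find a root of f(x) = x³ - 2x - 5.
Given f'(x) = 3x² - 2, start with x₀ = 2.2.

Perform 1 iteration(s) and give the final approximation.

f(x) = x³ - 2x - 5
f'(x) = 3x² - 2
x₀ = 2.2

Newton-Raphson formula: x_{n+1} = x_n - f(x_n)/f'(x_n)

Iteration 1:
  f(2.200000) = 1.248000
  f'(2.200000) = 12.520000
  x_1 = 2.200000 - 1.248000/12.520000 = 2.100319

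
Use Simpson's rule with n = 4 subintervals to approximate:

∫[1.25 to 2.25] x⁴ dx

f(x) = x⁴
a = 1.25, b = 2.25, n = 4
h = (b - a)/n = 0.250000

Simpson's rule: (h/3)[f(x₀) + 4f(x₁) + 2f(x₂) + ... + f(xₙ)]

x_0 = 1.2500, f(x_0) = 2.441406, coefficient = 1
x_1 = 1.5000, f(x_1) = 5.062500, coefficient = 4
x_2 = 1.7500, f(x_2) = 9.378906, coefficient = 2
x_3 = 2.0000, f(x_3) = 16.000000, coefficient = 4
x_4 = 2.2500, f(x_4) = 25.628906, coefficient = 1

I ≈ (0.250000/3) × 131.078125 = 10.923177
Exact value: 10.922656
Error: 0.000521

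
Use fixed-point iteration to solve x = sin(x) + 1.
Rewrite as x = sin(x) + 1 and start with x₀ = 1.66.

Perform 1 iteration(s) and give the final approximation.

Equation: x = sin(x) + 1
Fixed-point form: x = sin(x) + 1
x₀ = 1.66

x_1 = g(1.660000) = 1.996024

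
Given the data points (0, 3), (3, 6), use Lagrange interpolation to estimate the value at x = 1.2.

Lagrange interpolation formula:
P(x) = Σ yᵢ × Lᵢ(x)
where Lᵢ(x) = Π_{j≠i} (x - xⱼ)/(xᵢ - xⱼ)

L_0(1.2) = (1.2 - 3)/(0 - 3) = 0.600000
L_1(1.2) = (1.2 - 0)/(3 - 0) = 0.400000

P(1.2) = 3×L_0(1.2) + 6×L_1(1.2)
P(1.2) = 4.200000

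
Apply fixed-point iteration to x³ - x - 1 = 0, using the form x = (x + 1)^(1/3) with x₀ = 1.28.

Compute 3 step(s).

Equation: x³ - x - 1 = 0
Fixed-point form: x = (x + 1)^(1/3)
x₀ = 1.28

x_1 = g(1.280000) = 1.316169
x_2 = g(1.316169) = 1.323092
x_3 = g(1.323092) = 1.324409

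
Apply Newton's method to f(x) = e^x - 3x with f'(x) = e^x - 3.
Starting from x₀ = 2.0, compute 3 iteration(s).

f(x) = e^x - 3x
f'(x) = e^x - 3
x₀ = 2.0

Newton-Raphson formula: x_{n+1} = x_n - f(x_n)/f'(x_n)

Iteration 1:
  f(2.000000) = 1.389056
  f'(2.000000) = 4.389056
  x_1 = 2.000000 - 1.389056/4.389056 = 1.683518
Iteration 2:
  f(1.683518) = 0.333912
  f'(1.683518) = 2.384467
  x_2 = 1.683518 - 0.333912/2.384467 = 1.543482
Iteration 3:
  f(1.543482) = 0.050415
  f'(1.543482) = 1.680861
  x_3 = 1.543482 - 0.050415/1.680861 = 1.513489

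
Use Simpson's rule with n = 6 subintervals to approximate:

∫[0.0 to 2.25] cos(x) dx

f(x) = cos(x)
a = 0.0, b = 2.25, n = 6
h = (b - a)/n = 0.375000

Simpson's rule: (h/3)[f(x₀) + 4f(x₁) + 2f(x₂) + ... + f(xₙ)]

x_0 = 0.0000, f(x_0) = 1.000000, coefficient = 1
x_1 = 0.3750, f(x_1) = 0.930508, coefficient = 4
x_2 = 0.7500, f(x_2) = 0.731689, coefficient = 2
x_3 = 1.1250, f(x_3) = 0.431177, coefficient = 4
x_4 = 1.5000, f(x_4) = 0.070737, coefficient = 2
x_5 = 1.8750, f(x_5) = -0.299534, coefficient = 4
x_6 = 2.2500, f(x_6) = -0.628174, coefficient = 1

I ≈ (0.375000/3) × 6.225281 = 0.778160
Exact value: 0.778073
Error: 0.000087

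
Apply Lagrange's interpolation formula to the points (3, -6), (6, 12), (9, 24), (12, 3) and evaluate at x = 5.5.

Lagrange interpolation formula:
P(x) = Σ yᵢ × Lᵢ(x)
where Lᵢ(x) = Π_{j≠i} (x - xⱼ)/(xᵢ - xⱼ)

L_0(5.5) = (5.5 - 6)/(3 - 6) × (5.5 - 9)/(3 - 9) × (5.5 - 12)/(3 - 12) = 0.070216
L_1(5.5) = (5.5 - 3)/(6 - 3) × (5.5 - 9)/(6 - 9) × (5.5 - 12)/(6 - 12) = 1.053241
L_2(5.5) = (5.5 - 3)/(9 - 3) × (5.5 - 6)/(9 - 6) × (5.5 - 12)/(9 - 12) = -0.150463
L_3(5.5) = (5.5 - 3)/(12 - 3) × (5.5 - 6)/(12 - 6) × (5.5 - 9)/(12 - 9) = 0.027006

P(5.5) = (-6)×L_0(5.5) + 12×L_1(5.5) + 24×L_2(5.5) + 3×L_3(5.5)
P(5.5) = 8.687500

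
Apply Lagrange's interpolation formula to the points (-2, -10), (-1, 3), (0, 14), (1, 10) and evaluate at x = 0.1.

Lagrange interpolation formula:
P(x) = Σ yᵢ × Lᵢ(x)
where Lᵢ(x) = Π_{j≠i} (x - xⱼ)/(xᵢ - xⱼ)

L_0(0.1) = (0.1 - (-1))/(-2 - (-1)) × (0.1 - 0)/(-2 - 0) × (0.1 - 1)/(-2 - 1) = 0.016500
L_1(0.1) = (0.1 - (-2))/(-1 - (-2)) × (0.1 - 0)/(-1 - 0) × (0.1 - 1)/(-1 - 1) = -0.094500
L_2(0.1) = (0.1 - (-2))/(0 - (-2)) × (0.1 - (-1))/(0 - (-1)) × (0.1 - 1)/(0 - 1) = 1.039500
L_3(0.1) = (0.1 - (-2))/(1 - (-2)) × (0.1 - (-1))/(1 - (-1)) × (0.1 - 0)/(1 - 0) = 0.038500

P(0.1) = (-10)×L_0(0.1) + 3×L_1(0.1) + 14×L_2(0.1) + 10×L_3(0.1)
P(0.1) = 14.489500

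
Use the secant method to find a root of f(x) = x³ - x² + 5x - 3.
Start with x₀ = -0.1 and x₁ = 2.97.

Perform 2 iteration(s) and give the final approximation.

f(x) = x³ - x² + 5x - 3
x₀ = -0.1, x₁ = 2.97

Secant formula: x_{n+1} = x_n - f(x_n)(x_n - x_{n-1})/(f(x_n) - f(x_{n-1}))

Iteration 1:
  f(-0.100000) = -3.511000
  f(2.970000) = 29.227173
  x_2 = 2.970000 - 29.227173×(2.970000 - (-0.100000))/(29.227173 - (-3.511000))
       = 0.229242
Iteration 2:
  f(2.970000) = 29.227173
  f(0.229242) = -1.894296
  x_3 = 0.229242 - (-1.894296)×(0.229242 - 2.970000)/(-1.894296 - 29.227173)
       = 0.396066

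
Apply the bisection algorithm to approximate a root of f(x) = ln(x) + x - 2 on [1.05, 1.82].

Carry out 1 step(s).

f(x) = ln(x) + x - 2
Initial interval: [1.05, 1.82]

Iteration 1:
  c_1 = (1.050000 + 1.820000)/2 = 1.435000
  f(c_1) = f(1.435000) = -0.203835
  f(a) × f(c) ≥ 0, new interval: [1.435000, 1.820000]

After 1 iteration(s), the approximation is c_1 = 1.435000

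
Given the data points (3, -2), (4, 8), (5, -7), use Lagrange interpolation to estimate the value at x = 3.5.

Lagrange interpolation formula:
P(x) = Σ yᵢ × Lᵢ(x)
where Lᵢ(x) = Π_{j≠i} (x - xⱼ)/(xᵢ - xⱼ)

L_0(3.5) = (3.5 - 4)/(3 - 4) × (3.5 - 5)/(3 - 5) = 0.375000
L_1(3.5) = (3.5 - 3)/(4 - 3) × (3.5 - 5)/(4 - 5) = 0.750000
L_2(3.5) = (3.5 - 3)/(5 - 3) × (3.5 - 4)/(5 - 4) = -0.125000

P(3.5) = (-2)×L_0(3.5) + 8×L_1(3.5) + (-7)×L_2(3.5)
P(3.5) = 6.125000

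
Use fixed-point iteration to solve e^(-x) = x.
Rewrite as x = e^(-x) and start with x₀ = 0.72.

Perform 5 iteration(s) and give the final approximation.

Equation: e^(-x) = x
Fixed-point form: x = e^(-x)
x₀ = 0.72

x_1 = g(0.720000) = 0.486752
x_2 = g(0.486752) = 0.614619
x_3 = g(0.614619) = 0.540847
x_4 = g(0.540847) = 0.582255
x_5 = g(0.582255) = 0.558637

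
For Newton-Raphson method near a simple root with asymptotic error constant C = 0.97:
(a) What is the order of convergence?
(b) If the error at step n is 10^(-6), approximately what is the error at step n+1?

(a) Newton-Raphson has quadratic (order 2) convergence near simple roots.
    This means |e_{n+1}| ≈ C|e_n|².

(b) With |e_n| = 10^(-6) and C = 0.97:
    |e_{n+1}| ≈ 0.97 × (10^(-6))² = 0.97 × 10^(-12)

(a) 2 (quadratic); (b) |e_{n+1}| ≈ 9.700e-13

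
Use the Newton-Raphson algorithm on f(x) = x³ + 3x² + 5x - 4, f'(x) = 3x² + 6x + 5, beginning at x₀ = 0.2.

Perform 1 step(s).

f(x) = x³ + 3x² + 5x - 4
f'(x) = 3x² + 6x + 5
x₀ = 0.2

Newton-Raphson formula: x_{n+1} = x_n - f(x_n)/f'(x_n)

Iteration 1:
  f(0.200000) = -2.872000
  f'(0.200000) = 6.320000
  x_1 = 0.200000 - (-2.872000)/6.320000 = 0.654430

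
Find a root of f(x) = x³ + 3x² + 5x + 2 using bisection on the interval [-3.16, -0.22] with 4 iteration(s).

f(x) = x³ + 3x² + 5x + 2
Initial interval: [-3.16, -0.22]

Iteration 1:
  c_1 = (-3.160000 + (-0.220000))/2 = -1.690000
  f(c_1) = f(-1.690000) = -2.708509
  f(a) × f(c) ≥ 0, new interval: [-1.690000, -0.220000]
Iteration 2:
  c_2 = (-1.690000 + (-0.220000))/2 = -0.955000
  f(c_2) = f(-0.955000) = -0.909909
  f(a) × f(c) ≥ 0, new interval: [-0.955000, -0.220000]
Iteration 3:
  c_3 = (-0.955000 + (-0.220000))/2 = -0.587500
  f(c_3) = f(-0.587500) = -0.104811
  f(a) × f(c) ≥ 0, new interval: [-0.587500, -0.220000]
Iteration 4:
  c_4 = (-0.587500 + (-0.220000))/2 = -0.403750
  f(c_4) = f(-0.403750) = 0.404475
  f(a) × f(c) < 0, new interval: [-0.587500, -0.403750]

After 4 iteration(s), the approximation is c_4 = -0.403750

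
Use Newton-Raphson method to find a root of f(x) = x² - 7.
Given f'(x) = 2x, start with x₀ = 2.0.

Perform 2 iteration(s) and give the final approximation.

f(x) = x² - 7
f'(x) = 2x
x₀ = 2.0

Newton-Raphson formula: x_{n+1} = x_n - f(x_n)/f'(x_n)

Iteration 1:
  f(2.000000) = -3.000000
  f'(2.000000) = 4.000000
  x_1 = 2.000000 - (-3.000000)/4.000000 = 2.750000
Iteration 2:
  f(2.750000) = 0.562500
  f'(2.750000) = 5.500000
  x_2 = 2.750000 - 0.562500/5.500000 = 2.647727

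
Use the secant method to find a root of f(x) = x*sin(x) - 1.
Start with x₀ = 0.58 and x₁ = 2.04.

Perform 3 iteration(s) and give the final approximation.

f(x) = x*sin(x) - 1
x₀ = 0.58, x₁ = 2.04

Secant formula: x_{n+1} = x_n - f(x_n)(x_n - x_{n-1})/(f(x_n) - f(x_{n-1}))

Iteration 1:
  f(0.580000) = -0.682146
  f(2.040000) = 0.819534
  x_2 = 2.040000 - 0.819534×(2.040000 - 0.580000)/(0.819534 - (-0.682146))
       = 1.243213
Iteration 2:
  f(2.040000) = 0.819534
  f(1.243213) = 0.177102
  x_3 = 1.243213 - 0.177102×(1.243213 - 2.040000)/(0.177102 - 0.819534)
       = 1.023559
Iteration 3:
  f(1.243213) = 0.177102
  f(1.023559) = -0.125916
  x_4 = 1.023559 - (-0.125916)×(1.023559 - 1.243213)/(-0.125916 - 0.177102)
       = 1.114834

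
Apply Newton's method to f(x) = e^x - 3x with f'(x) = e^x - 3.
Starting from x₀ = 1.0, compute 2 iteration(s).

f(x) = e^x - 3x
f'(x) = e^x - 3
x₀ = 1.0

Newton-Raphson formula: x_{n+1} = x_n - f(x_n)/f'(x_n)

Iteration 1:
  f(1.000000) = -0.281718
  f'(1.000000) = -0.281718
  x_1 = 1.000000 - (-0.281718)/(-0.281718) = 0.000000
Iteration 2:
  f(0.000000) = 1.000000
  f'(0.000000) = -2.000000
  x_2 = 0.000000 - 1.000000/(-2.000000) = 0.500000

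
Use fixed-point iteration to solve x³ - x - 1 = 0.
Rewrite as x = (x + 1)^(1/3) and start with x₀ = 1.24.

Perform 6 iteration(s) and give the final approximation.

Equation: x³ - x - 1 = 0
Fixed-point form: x = (x + 1)^(1/3)
x₀ = 1.24

x_1 = g(1.240000) = 1.308427
x_2 = g(1.308427) = 1.321616
x_3 = g(1.321616) = 1.324129
x_4 = g(1.324129) = 1.324606
x_5 = g(1.324606) = 1.324697
x_6 = g(1.324697) = 1.324714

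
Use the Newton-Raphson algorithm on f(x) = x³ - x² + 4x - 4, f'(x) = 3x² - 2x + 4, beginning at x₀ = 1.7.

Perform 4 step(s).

f(x) = x³ - x² + 4x - 4
f'(x) = 3x² - 2x + 4
x₀ = 1.7

Newton-Raphson formula: x_{n+1} = x_n - f(x_n)/f'(x_n)

Iteration 1:
  f(1.700000) = 4.823000
  f'(1.700000) = 9.270000
  x_1 = 1.700000 - 4.823000/9.270000 = 1.179720
Iteration 2:
  f(1.179720) = 0.969001
  f'(1.179720) = 5.815775
  x_2 = 1.179720 - 0.969001/5.815775 = 1.013104
Iteration 3:
  f(1.013104) = 0.065864
  f'(1.013104) = 5.052930
  x_3 = 1.013104 - 0.065864/5.052930 = 1.000069
Iteration 4:
  f(1.000069) = 0.000344
  f'(1.000069) = 5.000275
  x_4 = 1.000069 - 0.000344/5.000275 = 1.000000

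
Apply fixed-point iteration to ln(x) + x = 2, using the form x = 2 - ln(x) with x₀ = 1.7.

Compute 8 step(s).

Equation: ln(x) + x = 2
Fixed-point form: x = 2 - ln(x)
x₀ = 1.7

x_1 = g(1.700000) = 1.469372
x_2 = g(1.469372) = 1.615165
x_3 = g(1.615165) = 1.520563
x_4 = g(1.520563) = 1.580919
x_5 = g(1.580919) = 1.541993
x_6 = g(1.541993) = 1.566924
x_7 = g(1.566924) = 1.550886
x_8 = g(1.550886) = 1.561174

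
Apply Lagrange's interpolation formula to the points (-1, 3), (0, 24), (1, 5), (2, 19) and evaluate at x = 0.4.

Lagrange interpolation formula:
P(x) = Σ yᵢ × Lᵢ(x)
where Lᵢ(x) = Π_{j≠i} (x - xⱼ)/(xᵢ - xⱼ)

L_0(0.4) = (0.4 - 0)/(-1 - 0) × (0.4 - 1)/(-1 - 1) × (0.4 - 2)/(-1 - 2) = -0.064000
L_1(0.4) = (0.4 - (-1))/(0 - (-1)) × (0.4 - 1)/(0 - 1) × (0.4 - 2)/(0 - 2) = 0.672000
L_2(0.4) = (0.4 - (-1))/(1 - (-1)) × (0.4 - 0)/(1 - 0) × (0.4 - 2)/(1 - 2) = 0.448000
L_3(0.4) = (0.4 - (-1))/(2 - (-1)) × (0.4 - 0)/(2 - 0) × (0.4 - 1)/(2 - 1) = -0.056000

P(0.4) = 3×L_0(0.4) + 24×L_1(0.4) + 5×L_2(0.4) + 19×L_3(0.4)
P(0.4) = 17.112000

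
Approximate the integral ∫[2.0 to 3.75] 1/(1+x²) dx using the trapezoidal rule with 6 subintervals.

f(x) = 1/(1+x²)
a = 2.0, b = 3.75, n = 6
h = (b - a)/n = 0.291667

Trapezoidal rule: (h/2)[f(x₀) + 2f(x₁) + 2f(x₂) + ... + f(xₙ)]

x_0 = 2.0000, f(x_0) = 0.200000, coefficient = 1
x_1 = 2.2917, f(x_1) = 0.159956, coefficient = 2
x_2 = 2.5833, f(x_2) = 0.130317, coefficient = 2
x_3 = 2.8750, f(x_3) = 0.107926, coefficient = 2
x_4 = 3.1667, f(x_4) = 0.090680, coefficient = 2
x_5 = 3.4583, f(x_5) = 0.077160, coefficient = 2
x_6 = 3.7500, f(x_6) = 0.066390, coefficient = 1

I ≈ (0.291667/2) × 1.398467 = 0.203943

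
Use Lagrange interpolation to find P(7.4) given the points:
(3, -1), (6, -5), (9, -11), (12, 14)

Lagrange interpolation formula:
P(x) = Σ yᵢ × Lᵢ(x)
where Lᵢ(x) = Π_{j≠i} (x - xⱼ)/(xᵢ - xⱼ)

L_0(7.4) = (7.4 - 6)/(3 - 6) × (7.4 - 9)/(3 - 9) × (7.4 - 12)/(3 - 12) = -0.063605
L_1(7.4) = (7.4 - 3)/(6 - 3) × (7.4 - 9)/(6 - 9) × (7.4 - 12)/(6 - 12) = 0.599704
L_2(7.4) = (7.4 - 3)/(9 - 3) × (7.4 - 6)/(9 - 6) × (7.4 - 12)/(9 - 12) = 0.524741
L_3(7.4) = (7.4 - 3)/(12 - 3) × (7.4 - 6)/(12 - 6) × (7.4 - 9)/(12 - 9) = -0.060840

P(7.4) = (-1)×L_0(7.4) + (-5)×L_1(7.4) + (-11)×L_2(7.4) + 14×L_3(7.4)
P(7.4) = -9.558815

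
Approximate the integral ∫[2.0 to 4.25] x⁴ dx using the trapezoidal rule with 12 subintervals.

f(x) = x⁴
a = 2.0, b = 4.25, n = 12
h = (b - a)/n = 0.187500

Trapezoidal rule: (h/2)[f(x₀) + 2f(x₁) + 2f(x₂) + ... + f(xₙ)]

x_0 = 2.0000, f(x_0) = 16.000000, coefficient = 1
x_1 = 2.1875, f(x_1) = 22.897720, coefficient = 2
x_2 = 2.3750, f(x_2) = 31.816650, coefficient = 2
x_3 = 2.5625, f(x_3) = 43.117691, coefficient = 2
x_4 = 2.7500, f(x_4) = 57.191406, coefficient = 2
x_5 = 2.9375, f(x_5) = 74.458023, coefficient = 2
x_6 = 3.1250, f(x_6) = 95.367432, coefficient = 2
x_7 = 3.3125, f(x_7) = 120.399185, coefficient = 2
x_8 = 3.5000, f(x_8) = 150.062500, coefficient = 2
x_9 = 3.6875, f(x_9) = 184.896255, coefficient = 2
x_10 = 3.8750, f(x_10) = 225.468994, coefficient = 2
x_11 = 4.0625, f(x_11) = 272.378922, coefficient = 2
x_12 = 4.2500, f(x_12) = 326.253906, coefficient = 1

I ≈ (0.187500/2) × 2898.363464 = 271.721575
Exact value: 270.915820
Error: 0.805754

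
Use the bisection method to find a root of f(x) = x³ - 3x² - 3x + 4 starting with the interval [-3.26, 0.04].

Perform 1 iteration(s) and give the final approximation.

f(x) = x³ - 3x² - 3x + 4
Initial interval: [-3.26, 0.04]

Iteration 1:
  c_1 = (-3.260000 + 0.040000)/2 = -1.610000
  f(c_1) = f(-1.610000) = -3.119581
  f(a) × f(c) ≥ 0, new interval: [-1.610000, 0.040000]

After 1 iteration(s), the approximation is c_1 = -1.610000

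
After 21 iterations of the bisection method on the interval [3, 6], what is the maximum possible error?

Bisection error bound: |error| ≤ (b-a)/2^n
|error| ≤ (6 - 3)/2^21 = 3/2^21
|error| ≤ 0.0000014305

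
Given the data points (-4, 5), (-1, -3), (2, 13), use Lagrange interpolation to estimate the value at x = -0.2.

Lagrange interpolation formula:
P(x) = Σ yᵢ × Lᵢ(x)
where Lᵢ(x) = Π_{j≠i} (x - xⱼ)/(xᵢ - xⱼ)

L_0(-0.2) = (-0.2 - (-1))/(-4 - (-1)) × (-0.2 - 2)/(-4 - 2) = -0.097778
L_1(-0.2) = (-0.2 - (-4))/(-1 - (-4)) × (-0.2 - 2)/(-1 - 2) = 0.928889
L_2(-0.2) = (-0.2 - (-4))/(2 - (-4)) × (-0.2 - (-1))/(2 - (-1)) = 0.168889

P(-0.2) = 5×L_0(-0.2) + (-3)×L_1(-0.2) + 13×L_2(-0.2)
P(-0.2) = -1.080000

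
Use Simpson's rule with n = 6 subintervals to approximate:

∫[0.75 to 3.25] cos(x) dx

f(x) = cos(x)
a = 0.75, b = 3.25, n = 6
h = (b - a)/n = 0.416667

Simpson's rule: (h/3)[f(x₀) + 4f(x₁) + 2f(x₂) + ... + f(xₙ)]

x_0 = 0.7500, f(x_0) = 0.731689, coefficient = 1
x_1 = 1.1667, f(x_1) = 0.393219, coefficient = 4
x_2 = 1.5833, f(x_2) = -0.012537, coefficient = 2
x_3 = 2.0000, f(x_3) = -0.416147, coefficient = 4
x_4 = 2.4167, f(x_4) = -0.748549, coefficient = 2
x_5 = 2.8333, f(x_5) = -0.952863, coefficient = 4
x_6 = 3.2500, f(x_6) = -0.994130, coefficient = 1

I ≈ (0.416667/3) × -5.687776 = -0.789969
Exact value: -0.789834
Error: 0.000135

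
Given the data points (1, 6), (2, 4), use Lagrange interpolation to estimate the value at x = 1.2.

Lagrange interpolation formula:
P(x) = Σ yᵢ × Lᵢ(x)
where Lᵢ(x) = Π_{j≠i} (x - xⱼ)/(xᵢ - xⱼ)

L_0(1.2) = (1.2 - 2)/(1 - 2) = 0.800000
L_1(1.2) = (1.2 - 1)/(2 - 1) = 0.200000

P(1.2) = 6×L_0(1.2) + 4×L_1(1.2)
P(1.2) = 5.600000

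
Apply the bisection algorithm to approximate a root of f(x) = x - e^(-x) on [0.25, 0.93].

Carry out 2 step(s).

f(x) = x - e^(-x)
Initial interval: [0.25, 0.93]

Iteration 1:
  c_1 = (0.250000 + 0.930000)/2 = 0.590000
  f(c_1) = f(0.590000) = 0.035673
  f(a) × f(c) < 0, new interval: [0.250000, 0.590000]
Iteration 2:
  c_2 = (0.250000 + 0.590000)/2 = 0.420000
  f(c_2) = f(0.420000) = -0.237047
  f(a) × f(c) ≥ 0, new interval: [0.420000, 0.590000]

After 2 iteration(s), the approximation is c_2 = 0.420000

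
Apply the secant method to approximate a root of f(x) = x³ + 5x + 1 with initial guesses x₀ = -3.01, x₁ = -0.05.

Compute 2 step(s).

f(x) = x³ + 5x + 1
x₀ = -3.01, x₁ = -0.05

Secant formula: x_{n+1} = x_n - f(x_n)(x_n - x_{n-1})/(f(x_n) - f(x_{n-1}))

Iteration 1:
  f(-3.010000) = -41.320901
  f(-0.050000) = 0.749875
  x_2 = -0.050000 - 0.749875×(-0.050000 - (-3.010000))/(0.749875 - (-41.320901))
       = -0.102759
Iteration 2:
  f(-0.050000) = 0.749875
  f(-0.102759) = 0.485118
  x_3 = -0.102759 - 0.485118×(-0.102759 - (-0.050000))/(0.485118 - 0.749875)
       = -0.199431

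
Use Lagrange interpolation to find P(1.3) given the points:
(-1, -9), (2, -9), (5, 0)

Lagrange interpolation formula:
P(x) = Σ yᵢ × Lᵢ(x)
where Lᵢ(x) = Π_{j≠i} (x - xⱼ)/(xᵢ - xⱼ)

L_0(1.3) = (1.3 - 2)/(-1 - 2) × (1.3 - 5)/(-1 - 5) = 0.143889
L_1(1.3) = (1.3 - (-1))/(2 - (-1)) × (1.3 - 5)/(2 - 5) = 0.945556
L_2(1.3) = (1.3 - (-1))/(5 - (-1)) × (1.3 - 2)/(5 - 2) = -0.089444

P(1.3) = (-9)×L_0(1.3) + (-9)×L_1(1.3) + 0×L_2(1.3)
P(1.3) = -9.805000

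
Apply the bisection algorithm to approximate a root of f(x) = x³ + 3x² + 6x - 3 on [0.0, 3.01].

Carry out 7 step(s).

f(x) = x³ + 3x² + 6x - 3
Initial interval: [0.0, 3.01]

Iteration 1:
  c_1 = (0.000000 + 3.010000)/2 = 1.505000
  f(c_1) = f(1.505000) = 16.233938
  f(a) × f(c) < 0, new interval: [0.000000, 1.505000]
Iteration 2:
  c_2 = (0.000000 + 1.505000)/2 = 0.752500
  f(c_2) = f(0.752500) = 3.639877
  f(a) × f(c) < 0, new interval: [0.000000, 0.752500]
Iteration 3:
  c_3 = (0.000000 + 0.752500)/2 = 0.376250
  f(c_3) = f(0.376250) = -0.264544
  f(a) × f(c) ≥ 0, new interval: [0.376250, 0.752500]
Iteration 4:
  c_4 = (0.376250 + 0.752500)/2 = 0.564375
  f(c_4) = f(0.564375) = 1.521572
  f(a) × f(c) < 0, new interval: [0.376250, 0.564375]
Iteration 5:
  c_5 = (0.376250 + 0.564375)/2 = 0.470312
  f(c_5) = f(0.470312) = 0.589487
  f(a) × f(c) < 0, new interval: [0.376250, 0.470312]
Iteration 6:
  c_6 = (0.376250 + 0.470312)/2 = 0.423281
  f(c_6) = f(0.423281) = 0.153027
  f(a) × f(c) < 0, new interval: [0.376250, 0.423281]
Iteration 7:
  c_7 = (0.376250 + 0.423281)/2 = 0.399766
  f(c_7) = f(0.399766) = -0.058081
  f(a) × f(c) ≥ 0, new interval: [0.399766, 0.423281]

After 7 iteration(s), the approximation is c_7 = 0.399766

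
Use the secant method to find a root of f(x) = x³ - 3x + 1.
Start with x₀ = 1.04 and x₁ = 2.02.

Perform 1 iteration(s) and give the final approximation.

f(x) = x³ - 3x + 1
x₀ = 1.04, x₁ = 2.02

Secant formula: x_{n+1} = x_n - f(x_n)(x_n - x_{n-1})/(f(x_n) - f(x_{n-1}))

Iteration 1:
  f(1.040000) = -0.995136
  f(2.020000) = 3.182408
  x_2 = 2.020000 - 3.182408×(2.020000 - 1.040000)/(3.182408 - (-0.995136))
       = 1.273447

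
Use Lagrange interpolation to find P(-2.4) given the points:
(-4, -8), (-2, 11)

Lagrange interpolation formula:
P(x) = Σ yᵢ × Lᵢ(x)
where Lᵢ(x) = Π_{j≠i} (x - xⱼ)/(xᵢ - xⱼ)

L_0(-2.4) = (-2.4 - (-2))/(-4 - (-2)) = 0.200000
L_1(-2.4) = (-2.4 - (-4))/(-2 - (-4)) = 0.800000

P(-2.4) = (-8)×L_0(-2.4) + 11×L_1(-2.4)
P(-2.4) = 7.200000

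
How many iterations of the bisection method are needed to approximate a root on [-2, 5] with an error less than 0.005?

We need (b-a)/2^n ≤ 0.005
(5 - (-2))/2^n ≤ 0.005
7/2^n ≤ 0.005
2^n ≥ 1400
n ≥ log₂(1400) = 10.45
n ≥ 11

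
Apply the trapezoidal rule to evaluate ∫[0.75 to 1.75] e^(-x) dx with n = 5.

f(x) = e^(-x)
a = 0.75, b = 1.75, n = 5
h = (b - a)/n = 0.200000

Trapezoidal rule: (h/2)[f(x₀) + 2f(x₁) + 2f(x₂) + ... + f(xₙ)]

x_0 = 0.7500, f(x_0) = 0.472367, coefficient = 1
x_1 = 0.9500, f(x_1) = 0.386741, coefficient = 2
x_2 = 1.1500, f(x_2) = 0.316637, coefficient = 2
x_3 = 1.3500, f(x_3) = 0.259240, coefficient = 2
x_4 = 1.5500, f(x_4) = 0.212248, coefficient = 2
x_5 = 1.7500, f(x_5) = 0.173774, coefficient = 1

I ≈ (0.200000/2) × 2.995873 = 0.299587
Exact value: 0.298593
Error: 0.000995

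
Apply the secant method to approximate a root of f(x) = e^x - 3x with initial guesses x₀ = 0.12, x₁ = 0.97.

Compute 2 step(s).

f(x) = e^x - 3x
x₀ = 0.12, x₁ = 0.97

Secant formula: x_{n+1} = x_n - f(x_n)(x_n - x_{n-1})/(f(x_n) - f(x_{n-1}))

Iteration 1:
  f(0.120000) = 0.767497
  f(0.970000) = -0.272056
  x_2 = 0.970000 - (-0.272056)×(0.970000 - 0.120000)/(-0.272056 - 0.767497)
       = 0.747551
Iteration 2:
  f(0.970000) = -0.272056
  f(0.747551) = -0.130831
  x_3 = 0.747551 - (-0.130831)×(0.747551 - 0.970000)/(-0.130831 - (-0.272056))
       = 0.541473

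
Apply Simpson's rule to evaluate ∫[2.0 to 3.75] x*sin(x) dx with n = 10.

f(x) = x*sin(x)
a = 2.0, b = 3.75, n = 10
h = (b - a)/n = 0.175000

Simpson's rule: (h/3)[f(x₀) + 4f(x₁) + 2f(x₂) + ... + f(xₙ)]

x_0 = 2.0000, f(x_0) = 1.818595, coefficient = 1
x_1 = 2.1750, f(x_1) = 1.789927, coefficient = 4
x_2 = 2.3500, f(x_2) = 1.671962, coefficient = 2
x_3 = 2.5250, f(x_3) = 1.460103, coefficient = 4
x_4 = 2.7000, f(x_4) = 1.153926, coefficient = 2
x_5 = 2.8750, f(x_5) = 0.757407, coefficient = 4
x_6 = 3.0500, f(x_6) = 0.278967, coefficient = 2
x_7 = 3.2250, f(x_7) = -0.268677, coefficient = 4
x_8 = 3.4000, f(x_8) = -0.868840, coefficient = 2
x_9 = 3.5750, f(x_9) = -1.501377, coefficient = 4
x_10 = 3.7500, f(x_10) = -2.143355, coefficient = 1

I ≈ (0.175000/3) × 13.096803 = 0.763980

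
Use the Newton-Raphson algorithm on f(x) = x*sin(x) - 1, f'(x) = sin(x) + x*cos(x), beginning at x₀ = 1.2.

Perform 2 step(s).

f(x) = x*sin(x) - 1
f'(x) = sin(x) + x*cos(x)
x₀ = 1.2

Newton-Raphson formula: x_{n+1} = x_n - f(x_n)/f'(x_n)

Iteration 1:
  f(1.200000) = 0.118447
  f'(1.200000) = 1.366868
  x_1 = 1.200000 - 0.118447/1.366868 = 1.113344
Iteration 2:
  f(1.113344) = -0.001129
  f'(1.113344) = 1.388904
  x_2 = 1.113344 - (-0.001129)/1.388904 = 1.114157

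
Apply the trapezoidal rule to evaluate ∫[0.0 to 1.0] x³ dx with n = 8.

f(x) = x³
a = 0.0, b = 1.0, n = 8
h = (b - a)/n = 0.125000

Trapezoidal rule: (h/2)[f(x₀) + 2f(x₁) + 2f(x₂) + ... + f(xₙ)]

x_0 = 0.0000, f(x_0) = 0.000000, coefficient = 1
x_1 = 0.1250, f(x_1) = 0.001953, coefficient = 2
x_2 = 0.2500, f(x_2) = 0.015625, coefficient = 2
x_3 = 0.3750, f(x_3) = 0.052734, coefficient = 2
x_4 = 0.5000, f(x_4) = 0.125000, coefficient = 2
x_5 = 0.6250, f(x_5) = 0.244141, coefficient = 2
x_6 = 0.7500, f(x_6) = 0.421875, coefficient = 2
x_7 = 0.8750, f(x_7) = 0.669922, coefficient = 2
x_8 = 1.0000, f(x_8) = 1.000000, coefficient = 1

I ≈ (0.125000/2) × 4.062500 = 0.253906
Exact value: 0.250000
Error: 0.003906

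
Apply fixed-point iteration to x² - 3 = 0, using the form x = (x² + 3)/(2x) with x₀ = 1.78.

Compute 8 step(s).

Equation: x² - 3 = 0
Fixed-point form: x = (x² + 3)/(2x)
x₀ = 1.78

x_1 = g(1.780000) = 1.732697
x_2 = g(1.732697) = 1.732051
x_3 = g(1.732051) = 1.732051
x_4 = g(1.732051) = 1.732051
x_5 = g(1.732051) = 1.732051
x_6 = g(1.732051) = 1.732051
x_7 = g(1.732051) = 1.732051
x_8 = g(1.732051) = 1.732051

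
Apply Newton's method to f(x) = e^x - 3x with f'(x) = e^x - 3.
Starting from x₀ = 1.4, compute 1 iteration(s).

f(x) = e^x - 3x
f'(x) = e^x - 3
x₀ = 1.4

Newton-Raphson formula: x_{n+1} = x_n - f(x_n)/f'(x_n)

Iteration 1:
  f(1.400000) = -0.144800
  f'(1.400000) = 1.055200
  x_1 = 1.400000 - (-0.144800)/1.055200 = 1.537225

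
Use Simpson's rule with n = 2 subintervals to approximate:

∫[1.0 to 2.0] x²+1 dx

f(x) = x²+1
a = 1.0, b = 2.0, n = 2
h = (b - a)/n = 0.500000

Simpson's rule: (h/3)[f(x₀) + 4f(x₁) + 2f(x₂) + ... + f(xₙ)]

x_0 = 1.0000, f(x_0) = 2.000000, coefficient = 1
x_1 = 1.5000, f(x_1) = 3.250000, coefficient = 4
x_2 = 2.0000, f(x_2) = 5.000000, coefficient = 1

I ≈ (0.500000/3) × 20.000000 = 3.333333
Exact value: 3.333333
Error: 0.000000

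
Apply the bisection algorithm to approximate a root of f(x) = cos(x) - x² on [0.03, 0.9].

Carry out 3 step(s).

f(x) = cos(x) - x²
Initial interval: [0.03, 0.9]

Iteration 1:
  c_1 = (0.030000 + 0.900000)/2 = 0.465000
  f(c_1) = f(0.465000) = 0.677597
  f(a) × f(c) ≥ 0, new interval: [0.465000, 0.900000]
Iteration 2:
  c_2 = (0.465000 + 0.900000)/2 = 0.682500
  f(c_2) = f(0.682500) = 0.310192
  f(a) × f(c) ≥ 0, new interval: [0.682500, 0.900000]
Iteration 3:
  c_3 = (0.682500 + 0.900000)/2 = 0.791250
  f(c_3) = f(0.791250) = 0.076880
  f(a) × f(c) ≥ 0, new interval: [0.791250, 0.900000]

After 3 iteration(s), the approximation is c_3 = 0.791250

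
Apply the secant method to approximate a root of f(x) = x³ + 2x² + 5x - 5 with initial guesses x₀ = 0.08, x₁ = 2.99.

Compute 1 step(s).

f(x) = x³ + 2x² + 5x - 5
x₀ = 0.08, x₁ = 2.99

Secant formula: x_{n+1} = x_n - f(x_n)(x_n - x_{n-1})/(f(x_n) - f(x_{n-1}))

Iteration 1:
  f(0.080000) = -4.586688
  f(2.990000) = 54.561099
  x_2 = 2.990000 - 54.561099×(2.990000 - 0.080000)/(54.561099 - (-4.586688))
       = 0.305660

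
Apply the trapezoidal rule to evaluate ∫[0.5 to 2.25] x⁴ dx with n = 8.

f(x) = x⁴
a = 0.5, b = 2.25, n = 8
h = (b - a)/n = 0.218750

Trapezoidal rule: (h/2)[f(x₀) + 2f(x₁) + 2f(x₂) + ... + f(xₙ)]

x_0 = 0.5000, f(x_0) = 0.062500, coefficient = 1
x_1 = 0.7188, f(x_1) = 0.266877, coefficient = 2
x_2 = 0.9375, f(x_2) = 0.772476, coefficient = 2
x_3 = 1.1562, f(x_3) = 1.787339, coefficient = 2
x_4 = 1.3750, f(x_4) = 3.574463, coefficient = 2
x_5 = 1.5938, f(x_5) = 6.451798, coefficient = 2
x_6 = 1.8125, f(x_6) = 10.792252, coefficient = 2
x_7 = 2.0312, f(x_7) = 17.023683, coefficient = 2
x_8 = 2.2500, f(x_8) = 25.628906, coefficient = 1

I ≈ (0.218750/2) × 107.029182 = 11.706317
Exact value: 11.526758
Error: 0.179559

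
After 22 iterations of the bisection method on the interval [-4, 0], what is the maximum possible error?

Bisection error bound: |error| ≤ (b-a)/2^n
|error| ≤ (0 - (-4))/2^22 = 4/2^22
|error| ≤ 0.0000009537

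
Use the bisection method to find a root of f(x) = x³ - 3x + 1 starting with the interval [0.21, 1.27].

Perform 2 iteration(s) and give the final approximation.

f(x) = x³ - 3x + 1
Initial interval: [0.21, 1.27]

Iteration 1:
  c_1 = (0.210000 + 1.270000)/2 = 0.740000
  f(c_1) = f(0.740000) = -0.814776
  f(a) × f(c) < 0, new interval: [0.210000, 0.740000]
Iteration 2:
  c_2 = (0.210000 + 0.740000)/2 = 0.475000
  f(c_2) = f(0.475000) = -0.317828
  f(a) × f(c) < 0, new interval: [0.210000, 0.475000]

After 2 iteration(s), the approximation is c_2 = 0.475000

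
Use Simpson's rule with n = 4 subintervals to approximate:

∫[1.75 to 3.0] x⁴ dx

f(x) = x⁴
a = 1.75, b = 3.0, n = 4
h = (b - a)/n = 0.312500

Simpson's rule: (h/3)[f(x₀) + 4f(x₁) + 2f(x₂) + ... + f(xₙ)]

x_0 = 1.7500, f(x_0) = 9.378906, coefficient = 1
x_1 = 2.0625, f(x_1) = 18.095718, coefficient = 4
x_2 = 2.3750, f(x_2) = 31.816650, coefficient = 2
x_3 = 2.6875, f(x_3) = 52.166763, coefficient = 4
x_4 = 3.0000, f(x_4) = 81.000000, coefficient = 1

I ≈ (0.312500/3) × 435.062134 = 45.318972
Exact value: 45.317383
Error: 0.001589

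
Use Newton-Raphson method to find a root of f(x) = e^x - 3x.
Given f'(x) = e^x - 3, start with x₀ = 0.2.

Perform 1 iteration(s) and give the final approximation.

f(x) = e^x - 3x
f'(x) = e^x - 3
x₀ = 0.2

Newton-Raphson formula: x_{n+1} = x_n - f(x_n)/f'(x_n)

Iteration 1:
  f(0.200000) = 0.621403
  f'(0.200000) = -1.778597
  x_1 = 0.200000 - 0.621403/(-1.778597) = 0.549378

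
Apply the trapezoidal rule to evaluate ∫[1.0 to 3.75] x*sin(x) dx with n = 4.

f(x) = x*sin(x)
a = 1.0, b = 3.75, n = 4
h = (b - a)/n = 0.687500

Trapezoidal rule: (h/2)[f(x₀) + 2f(x₁) + 2f(x₂) + ... + f(xₙ)]

x_0 = 1.0000, f(x_0) = 0.841471, coefficient = 1
x_1 = 1.6875, f(x_1) = 1.676021, coefficient = 2
x_2 = 2.3750, f(x_2) = 1.647502, coefficient = 2
x_3 = 3.0625, f(x_3) = 0.241969, coefficient = 2
x_4 = 3.7500, f(x_4) = -2.143355, coefficient = 1

I ≈ (0.687500/2) × 5.829100 = 2.003753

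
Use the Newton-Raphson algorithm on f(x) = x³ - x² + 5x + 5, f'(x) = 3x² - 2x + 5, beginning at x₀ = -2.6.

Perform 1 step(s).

f(x) = x³ - x² + 5x + 5
f'(x) = 3x² - 2x + 5
x₀ = -2.6

Newton-Raphson formula: x_{n+1} = x_n - f(x_n)/f'(x_n)

Iteration 1:
  f(-2.600000) = -32.336000
  f'(-2.600000) = 30.480000
  x_1 = -2.600000 - (-32.336000)/30.480000 = -1.539108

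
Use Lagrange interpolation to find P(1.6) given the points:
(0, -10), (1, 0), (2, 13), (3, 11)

Lagrange interpolation formula:
P(x) = Σ yᵢ × Lᵢ(x)
where Lᵢ(x) = Π_{j≠i} (x - xⱼ)/(xᵢ - xⱼ)

L_0(1.6) = (1.6 - 1)/(0 - 1) × (1.6 - 2)/(0 - 2) × (1.6 - 3)/(0 - 3) = -0.056000
L_1(1.6) = (1.6 - 0)/(1 - 0) × (1.6 - 2)/(1 - 2) × (1.6 - 3)/(1 - 3) = 0.448000
L_2(1.6) = (1.6 - 0)/(2 - 0) × (1.6 - 1)/(2 - 1) × (1.6 - 3)/(2 - 3) = 0.672000
L_3(1.6) = (1.6 - 0)/(3 - 0) × (1.6 - 1)/(3 - 1) × (1.6 - 2)/(3 - 2) = -0.064000

P(1.6) = (-10)×L_0(1.6) + 0×L_1(1.6) + 13×L_2(1.6) + 11×L_3(1.6)
P(1.6) = 8.592000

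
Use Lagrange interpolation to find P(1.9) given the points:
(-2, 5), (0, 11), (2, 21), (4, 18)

Lagrange interpolation formula:
P(x) = Σ yᵢ × Lᵢ(x)
where Lᵢ(x) = Π_{j≠i} (x - xⱼ)/(xᵢ - xⱼ)

L_0(1.9) = (1.9 - 0)/(-2 - 0) × (1.9 - 2)/(-2 - 2) × (1.9 - 4)/(-2 - 4) = -0.008313
L_1(1.9) = (1.9 - (-2))/(0 - (-2)) × (1.9 - 2)/(0 - 2) × (1.9 - 4)/(0 - 4) = 0.051188
L_2(1.9) = (1.9 - (-2))/(2 - (-2)) × (1.9 - 0)/(2 - 0) × (1.9 - 4)/(2 - 4) = 0.972562
L_3(1.9) = (1.9 - (-2))/(4 - (-2)) × (1.9 - 0)/(4 - 0) × (1.9 - 2)/(4 - 2) = -0.015438

P(1.9) = 5×L_0(1.9) + 11×L_1(1.9) + 21×L_2(1.9) + 18×L_3(1.9)
P(1.9) = 20.667437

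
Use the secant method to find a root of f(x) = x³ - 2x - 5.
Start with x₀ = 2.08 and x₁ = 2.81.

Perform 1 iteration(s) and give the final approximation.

f(x) = x³ - 2x - 5
x₀ = 2.08, x₁ = 2.81

Secant formula: x_{n+1} = x_n - f(x_n)(x_n - x_{n-1})/(f(x_n) - f(x_{n-1}))

Iteration 1:
  f(2.080000) = -0.161088
  f(2.810000) = 11.568041
  x_2 = 2.810000 - 11.568041×(2.810000 - 2.080000)/(11.568041 - (-0.161088))
       = 2.090026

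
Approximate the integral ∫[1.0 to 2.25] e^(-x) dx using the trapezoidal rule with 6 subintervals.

f(x) = e^(-x)
a = 1.0, b = 2.25, n = 6
h = (b - a)/n = 0.208333

Trapezoidal rule: (h/2)[f(x₀) + 2f(x₁) + 2f(x₂) + ... + f(xₙ)]

x_0 = 1.0000, f(x_0) = 0.367879, coefficient = 1
x_1 = 1.2083, f(x_1) = 0.298695, coefficient = 2
x_2 = 1.4167, f(x_2) = 0.242521, coefficient = 2
x_3 = 1.6250, f(x_3) = 0.196912, coefficient = 2
x_4 = 1.8333, f(x_4) = 0.159880, coefficient = 2
x_5 = 2.0417, f(x_5) = 0.129812, coefficient = 2
x_6 = 2.2500, f(x_6) = 0.105399, coefficient = 1

I ≈ (0.208333/2) × 2.528917 = 0.263429
Exact value: 0.262480
Error: 0.000949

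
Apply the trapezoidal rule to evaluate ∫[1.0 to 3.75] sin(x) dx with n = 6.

f(x) = sin(x)
a = 1.0, b = 3.75, n = 6
h = (b - a)/n = 0.458333

Trapezoidal rule: (h/2)[f(x₀) + 2f(x₁) + 2f(x₂) + ... + f(xₙ)]

x_0 = 1.0000, f(x_0) = 0.841471, coefficient = 1
x_1 = 1.4583, f(x_1) = 0.993683, coefficient = 2
x_2 = 1.9167, f(x_2) = 0.940781, coefficient = 2
x_3 = 2.3750, f(x_3) = 0.693685, coefficient = 2
x_4 = 2.8333, f(x_4) = 0.303400, coefficient = 2
x_5 = 3.2917, f(x_5) = -0.149511, coefficient = 2
x_6 = 3.7500, f(x_6) = -0.571561, coefficient = 1

I ≈ (0.458333/2) × 5.833985 = 1.336955
Exact value: 1.360862
Error: 0.023907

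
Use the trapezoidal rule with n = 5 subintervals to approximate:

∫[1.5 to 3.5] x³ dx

f(x) = x³
a = 1.5, b = 3.5, n = 5
h = (b - a)/n = 0.400000

Trapezoidal rule: (h/2)[f(x₀) + 2f(x₁) + 2f(x₂) + ... + f(xₙ)]

x_0 = 1.5000, f(x_0) = 3.375000, coefficient = 1
x_1 = 1.9000, f(x_1) = 6.859000, coefficient = 2
x_2 = 2.3000, f(x_2) = 12.167000, coefficient = 2
x_3 = 2.7000, f(x_3) = 19.683000, coefficient = 2
x_4 = 3.1000, f(x_4) = 29.791000, coefficient = 2
x_5 = 3.5000, f(x_5) = 42.875000, coefficient = 1

I ≈ (0.400000/2) × 183.250000 = 36.650000
Exact value: 36.250000
Error: 0.400000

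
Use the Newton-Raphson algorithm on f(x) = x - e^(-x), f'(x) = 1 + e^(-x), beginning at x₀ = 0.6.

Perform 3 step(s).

f(x) = x - e^(-x)
f'(x) = 1 + e^(-x)
x₀ = 0.6

Newton-Raphson formula: x_{n+1} = x_n - f(x_n)/f'(x_n)

Iteration 1:
  f(0.600000) = 0.051188
  f'(0.600000) = 1.548812
  x_1 = 0.600000 - 0.051188/1.548812 = 0.566950
Iteration 2:
  f(0.566950) = -0.000303
  f'(0.566950) = 1.567253
  x_2 = 0.566950 - (-0.000303)/1.567253 = 0.567143
Iteration 3:
  f(0.567143) = 0.000000
  f'(0.567143) = 1.567143
  x_3 = 0.567143 - 0.000000/1.567143 = 0.567143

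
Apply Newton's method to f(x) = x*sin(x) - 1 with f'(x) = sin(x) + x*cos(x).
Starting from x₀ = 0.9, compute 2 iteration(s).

f(x) = x*sin(x) - 1
f'(x) = sin(x) + x*cos(x)
x₀ = 0.9

Newton-Raphson formula: x_{n+1} = x_n - f(x_n)/f'(x_n)

Iteration 1:
  f(0.900000) = -0.295006
  f'(0.900000) = 1.342776
  x_1 = 0.900000 - (-0.295006)/1.342776 = 1.119698
Iteration 2:
  f(1.119698) = 0.007694
  f'(1.119698) = 1.388106
  x_2 = 1.119698 - 0.007694/1.388106 = 1.114156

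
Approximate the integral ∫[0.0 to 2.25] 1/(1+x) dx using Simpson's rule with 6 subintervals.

f(x) = 1/(1+x)
a = 0.0, b = 2.25, n = 6
h = (b - a)/n = 0.375000

Simpson's rule: (h/3)[f(x₀) + 4f(x₁) + 2f(x₂) + ... + f(xₙ)]

x_0 = 0.0000, f(x_0) = 1.000000, coefficient = 1
x_1 = 0.3750, f(x_1) = 0.727273, coefficient = 4
x_2 = 0.7500, f(x_2) = 0.571429, coefficient = 2
x_3 = 1.1250, f(x_3) = 0.470588, coefficient = 4
x_4 = 1.5000, f(x_4) = 0.400000, coefficient = 2
x_5 = 1.8750, f(x_5) = 0.347826, coefficient = 4
x_6 = 2.2500, f(x_6) = 0.307692, coefficient = 1

I ≈ (0.375000/3) × 9.433298 = 1.179162
Exact value: 1.178655
Error: 0.000507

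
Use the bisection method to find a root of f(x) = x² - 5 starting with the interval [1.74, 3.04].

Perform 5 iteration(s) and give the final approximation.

f(x) = x² - 5
Initial interval: [1.74, 3.04]

Iteration 1:
  c_1 = (1.740000 + 3.040000)/2 = 2.390000
  f(c_1) = f(2.390000) = 0.712100
  f(a) × f(c) < 0, new interval: [1.740000, 2.390000]
Iteration 2:
  c_2 = (1.740000 + 2.390000)/2 = 2.065000
  f(c_2) = f(2.065000) = -0.735775
  f(a) × f(c) ≥ 0, new interval: [2.065000, 2.390000]
Iteration 3:
  c_3 = (2.065000 + 2.390000)/2 = 2.227500
  f(c_3) = f(2.227500) = -0.038244
  f(a) × f(c) ≥ 0, new interval: [2.227500, 2.390000]
Iteration 4:
  c_4 = (2.227500 + 2.390000)/2 = 2.308750
  f(c_4) = f(2.308750) = 0.330327
  f(a) × f(c) < 0, new interval: [2.227500, 2.308750]
Iteration 5:
  c_5 = (2.227500 + 2.308750)/2 = 2.268125
  f(c_5) = f(2.268125) = 0.144391
  f(a) × f(c) < 0, new interval: [2.227500, 2.268125]

After 5 iteration(s), the approximation is c_5 = 2.268125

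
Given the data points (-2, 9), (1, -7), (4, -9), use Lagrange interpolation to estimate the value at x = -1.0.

Lagrange interpolation formula:
P(x) = Σ yᵢ × Lᵢ(x)
where Lᵢ(x) = Π_{j≠i} (x - xⱼ)/(xᵢ - xⱼ)

L_0(-1.0) = (-1.0 - 1)/(-2 - 1) × (-1.0 - 4)/(-2 - 4) = 0.555556
L_1(-1.0) = (-1.0 - (-2))/(1 - (-2)) × (-1.0 - 4)/(1 - 4) = 0.555556
L_2(-1.0) = (-1.0 - (-2))/(4 - (-2)) × (-1.0 - 1)/(4 - 1) = -0.111111

P(-1.0) = 9×L_0(-1.0) + (-7)×L_1(-1.0) + (-9)×L_2(-1.0)
P(-1.0) = 2.111111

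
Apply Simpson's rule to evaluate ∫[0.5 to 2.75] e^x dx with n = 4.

f(x) = e^x
a = 0.5, b = 2.75, n = 4
h = (b - a)/n = 0.562500

Simpson's rule: (h/3)[f(x₀) + 4f(x₁) + 2f(x₂) + ... + f(xₙ)]

x_0 = 0.5000, f(x_0) = 1.648721, coefficient = 1
x_1 = 1.0625, f(x_1) = 2.893596, coefficient = 4
x_2 = 1.6250, f(x_2) = 5.078419, coefficient = 2
x_3 = 2.1875, f(x_3) = 8.912903, coefficient = 4
x_4 = 2.7500, f(x_4) = 15.642632, coefficient = 1

I ≈ (0.562500/3) × 74.674187 = 14.001410
Exact value: 13.993911
Error: 0.007499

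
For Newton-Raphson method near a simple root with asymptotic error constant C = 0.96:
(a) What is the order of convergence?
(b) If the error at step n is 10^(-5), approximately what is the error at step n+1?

(a) Newton-Raphson has quadratic (order 2) convergence near simple roots.
    This means |e_{n+1}| ≈ C|e_n|².

(b) With |e_n| = 10^(-5) and C = 0.96:
    |e_{n+1}| ≈ 0.96 × (10^(-5))² = 0.96 × 10^(-10)

(a) 2 (quadratic); (b) |e_{n+1}| ≈ 9.600e-11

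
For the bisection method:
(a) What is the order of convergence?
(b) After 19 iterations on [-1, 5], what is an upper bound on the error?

(a) Bisection has linear (order 1) convergence; the error is halved each step.

(b) Error bound = (b-a)/2^n = (5 - (-1))/2^{19}
    = 6/2^{19}

(a) 1 (linear); (b) error ≤ 1.14e-05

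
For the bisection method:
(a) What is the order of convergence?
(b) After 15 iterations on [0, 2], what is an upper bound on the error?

(a) Bisection has linear (order 1) convergence; the error is halved each step.

(b) Error bound = (b-a)/2^n = (2 - 0)/2^{15}
    = 2/2^{15}

(a) 1 (linear); (b) error ≤ 6.10e-05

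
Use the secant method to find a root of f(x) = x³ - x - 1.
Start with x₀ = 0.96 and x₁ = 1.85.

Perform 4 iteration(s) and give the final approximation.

f(x) = x³ - x - 1
x₀ = 0.96, x₁ = 1.85

Secant formula: x_{n+1} = x_n - f(x_n)(x_n - x_{n-1})/(f(x_n) - f(x_{n-1}))

Iteration 1:
  f(0.960000) = -1.075264
  f(1.850000) = 3.481625
  x_2 = 1.850000 - 3.481625×(1.850000 - 0.960000)/(3.481625 - (-1.075264))
       = 1.170008
Iteration 2:
  f(1.850000) = 3.481625
  f(1.170008) = -0.568361
  x_3 = 1.170008 - (-0.568361)×(1.170008 - 1.850000)/(-0.568361 - 3.481625)
       = 1.265436
Iteration 3:
  f(1.170008) = -0.568361
  f(1.265436) = -0.239057
  x_4 = 1.265436 - (-0.239057)×(1.265436 - 1.170008)/(-0.239057 - (-0.568361))
       = 1.334712
Iteration 4:
  f(1.265436) = -0.239057
  f(1.334712) = 0.043017
  x_5 = 1.334712 - 0.043017×(1.334712 - 1.265436)/(0.043017 - (-0.239057))
       = 1.324147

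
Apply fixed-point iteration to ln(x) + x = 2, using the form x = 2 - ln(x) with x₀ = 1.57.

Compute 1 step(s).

Equation: ln(x) + x = 2
Fixed-point form: x = 2 - ln(x)
x₀ = 1.57

x_1 = g(1.570000) = 1.548924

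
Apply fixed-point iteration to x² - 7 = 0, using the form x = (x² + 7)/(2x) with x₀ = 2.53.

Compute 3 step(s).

Equation: x² - 7 = 0
Fixed-point form: x = (x² + 7)/(2x)
x₀ = 2.53

x_1 = g(2.530000) = 2.648399
x_2 = g(2.648399) = 2.645753
x_3 = g(2.645753) = 2.645751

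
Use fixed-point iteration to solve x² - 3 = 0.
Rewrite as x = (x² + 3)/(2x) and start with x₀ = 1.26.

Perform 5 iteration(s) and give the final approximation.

Equation: x² - 3 = 0
Fixed-point form: x = (x² + 3)/(2x)
x₀ = 1.26

x_1 = g(1.260000) = 1.820476
x_2 = g(1.820476) = 1.734198
x_3 = g(1.734198) = 1.732052
x_4 = g(1.732052) = 1.732051
x_5 = g(1.732051) = 1.732051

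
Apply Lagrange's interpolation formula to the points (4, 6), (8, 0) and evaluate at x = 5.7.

Lagrange interpolation formula:
P(x) = Σ yᵢ × Lᵢ(x)
where Lᵢ(x) = Π_{j≠i} (x - xⱼ)/(xᵢ - xⱼ)

L_0(5.7) = (5.7 - 8)/(4 - 8) = 0.575000
L_1(5.7) = (5.7 - 4)/(8 - 4) = 0.425000

P(5.7) = 6×L_0(5.7) + 0×L_1(5.7)
P(5.7) = 3.450000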